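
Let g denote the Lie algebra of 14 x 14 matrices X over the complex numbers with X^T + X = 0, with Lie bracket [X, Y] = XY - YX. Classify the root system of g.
D7

This is so(14) with 14 even, which has dimension 14(14-1)/2 = 91 and rank 14/2 = 7. In the classification of classical Lie algebras, the orthogonal algebra so(2n) in an even number of variables has type D_n; here n = 7, so the Dynkin diagram is a chain of 5 nodes with a fork of two nodes at one end (D_7). Hence the type is D_7.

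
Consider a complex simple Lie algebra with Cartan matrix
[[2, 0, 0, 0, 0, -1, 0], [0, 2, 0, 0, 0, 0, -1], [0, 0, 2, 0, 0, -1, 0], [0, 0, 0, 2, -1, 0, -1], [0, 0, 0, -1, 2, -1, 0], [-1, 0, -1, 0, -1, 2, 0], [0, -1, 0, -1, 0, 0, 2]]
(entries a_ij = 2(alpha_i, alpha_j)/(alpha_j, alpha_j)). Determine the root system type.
D_7 (so(14))

The matrix has rank 7 with 2's on the diagonal. Reading the off-diagonal entries as Dynkin edges (a single edge where a_ij = a_ji = -1; a double or triple edge where a_ij * a_ji = 2 or 3), the diagram is a chain of 5 nodes with a fork of two nodes at one end (D_7). One simple-root ordering that puts it in standard form is (alpha_2, alpha_7, alpha_4, alpha_5, alpha_6, alpha_1, alpha_3). So the algebra is type D_7, i.e. so(14).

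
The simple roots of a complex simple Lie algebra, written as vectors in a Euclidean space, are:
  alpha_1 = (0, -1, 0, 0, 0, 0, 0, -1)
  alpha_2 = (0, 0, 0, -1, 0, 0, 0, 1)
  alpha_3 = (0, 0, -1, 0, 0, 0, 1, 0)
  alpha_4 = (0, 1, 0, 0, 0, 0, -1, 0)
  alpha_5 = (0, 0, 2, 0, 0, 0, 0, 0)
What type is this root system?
C_5 (sp(10))

Compute the Cartan integers a_ij = 2(alpha_i, alpha_j)/(alpha_j, alpha_j); the resulting 5x5 Cartan matrix is
[[2, -1, 0, -1, 0], [-1, 2, 0, 0, 0], [0, 0, 2, -1, -1], [-1, 0, -1, 2, 0], [0, 0, -2, 0, 2]].
The roots have two lengths (squared-length ratio 2:1); the short ones are alpha_{1,2,3,4}. The associated Dynkin diagram is a chain of 5 nodes with a double edge at one end; the terminal node there is the unique long simple root (C_5), so the type is C_5 (the algebra sp(10)).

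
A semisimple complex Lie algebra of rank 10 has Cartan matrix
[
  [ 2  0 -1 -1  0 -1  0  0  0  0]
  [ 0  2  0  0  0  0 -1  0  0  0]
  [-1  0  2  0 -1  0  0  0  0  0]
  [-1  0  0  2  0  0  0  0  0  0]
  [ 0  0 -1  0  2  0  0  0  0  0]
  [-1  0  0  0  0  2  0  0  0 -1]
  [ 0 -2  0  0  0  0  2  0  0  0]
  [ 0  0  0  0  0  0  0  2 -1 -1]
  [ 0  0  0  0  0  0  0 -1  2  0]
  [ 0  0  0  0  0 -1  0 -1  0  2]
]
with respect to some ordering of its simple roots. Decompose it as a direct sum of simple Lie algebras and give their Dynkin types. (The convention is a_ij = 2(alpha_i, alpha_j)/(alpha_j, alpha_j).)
The diagram associated to this matrix has two connected components: the simple roots {alpha_2, alpha_7} form a chain of 2 nodes with a double edge at one end; the terminal node there is the unique short simple root (B_2), and {alpha_1, alpha_3, alpha_4, alpha_5, alpha_6, alpha_8, alpha_9, alpha_10} form a chain of 7 nodes with one extra node attached to the third node from one end (E_8). A semisimple Lie algebra decomposes uniquely as the direct sum of simple ideals, one per connected component of its Dynkin diagram, so g ≅ B_2 ⊕ E_8 (dimension 10 + 248 = 258).

B_2 (so(5)) + E_8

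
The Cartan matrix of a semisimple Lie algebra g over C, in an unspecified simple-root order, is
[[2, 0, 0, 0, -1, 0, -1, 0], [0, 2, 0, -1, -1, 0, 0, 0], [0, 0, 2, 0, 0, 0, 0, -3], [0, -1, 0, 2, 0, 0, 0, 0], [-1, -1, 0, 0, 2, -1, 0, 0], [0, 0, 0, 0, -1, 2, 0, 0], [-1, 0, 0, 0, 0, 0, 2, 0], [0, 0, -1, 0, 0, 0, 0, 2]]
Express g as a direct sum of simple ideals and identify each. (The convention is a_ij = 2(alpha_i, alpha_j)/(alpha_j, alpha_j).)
type E_6 + type G_2

The diagram associated to this matrix has two connected components: the simple roots {alpha_1, alpha_2, alpha_4, alpha_5, alpha_6, alpha_7} form a chain of 5 nodes with one extra node attached to the third node from one end (E_6), and {alpha_3, alpha_8} form two nodes joined by a triple edge (G_2). A semisimple Lie algebra decomposes uniquely as the direct sum of simple ideals, one per connected component of its Dynkin diagram, so g ≅ E_6 ⊕ G_2 (dimension 78 + 14 = 92).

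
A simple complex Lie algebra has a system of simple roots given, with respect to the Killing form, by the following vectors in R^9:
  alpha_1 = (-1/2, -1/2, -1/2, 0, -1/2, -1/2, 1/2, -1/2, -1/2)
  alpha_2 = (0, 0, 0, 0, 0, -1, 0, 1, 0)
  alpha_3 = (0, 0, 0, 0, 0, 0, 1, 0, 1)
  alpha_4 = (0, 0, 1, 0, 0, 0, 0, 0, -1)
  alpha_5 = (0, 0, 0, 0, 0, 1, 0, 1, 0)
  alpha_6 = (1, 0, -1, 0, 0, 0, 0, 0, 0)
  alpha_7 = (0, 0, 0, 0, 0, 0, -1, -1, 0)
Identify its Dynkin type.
E_7

Compute the Cartan integers a_ij = 2(alpha_i, alpha_j)/(alpha_j, alpha_j); the resulting 7x7 Cartan matrix is
[[2, 0, 0, 0, -1, 0, 0], [0, 2, 0, 0, 0, 0, -1], [0, 0, 2, -1, 0, 0, -1], [0, 0, -1, 2, 0, -1, 0], [-1, 0, 0, 0, 2, 0, -1], [0, 0, 0, -1, 0, 2, 0], [0, -1, -1, 0, -1, 0, 2]].
All simple roots have the same length, so the diagram is simply laced. The associated Dynkin diagram is a chain of 6 nodes with one extra node attached to the third node from one end (E_7), so the type is E_7.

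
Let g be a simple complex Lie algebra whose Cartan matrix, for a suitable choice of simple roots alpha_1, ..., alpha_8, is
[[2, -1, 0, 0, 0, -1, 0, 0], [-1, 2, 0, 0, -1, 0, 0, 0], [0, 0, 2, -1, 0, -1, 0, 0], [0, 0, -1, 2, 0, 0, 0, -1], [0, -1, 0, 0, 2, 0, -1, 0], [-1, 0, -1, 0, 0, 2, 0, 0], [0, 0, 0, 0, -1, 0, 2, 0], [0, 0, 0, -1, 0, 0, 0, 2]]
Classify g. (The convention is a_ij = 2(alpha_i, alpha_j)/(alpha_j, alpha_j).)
The matrix has rank 8 with 2's on the diagonal. Reading the off-diagonal entries as Dynkin edges (a single edge where a_ij = a_ji = -1; a double or triple edge where a_ij * a_ji = 2 or 3), the diagram is a chain of 8 nodes with single edges (A_8). One simple-root ordering that puts it in standard form is (alpha_7, alpha_5, alpha_2, alpha_1, alpha_6, alpha_3, alpha_4, alpha_8). So the algebra is type A_8, i.e. sl(9).

A8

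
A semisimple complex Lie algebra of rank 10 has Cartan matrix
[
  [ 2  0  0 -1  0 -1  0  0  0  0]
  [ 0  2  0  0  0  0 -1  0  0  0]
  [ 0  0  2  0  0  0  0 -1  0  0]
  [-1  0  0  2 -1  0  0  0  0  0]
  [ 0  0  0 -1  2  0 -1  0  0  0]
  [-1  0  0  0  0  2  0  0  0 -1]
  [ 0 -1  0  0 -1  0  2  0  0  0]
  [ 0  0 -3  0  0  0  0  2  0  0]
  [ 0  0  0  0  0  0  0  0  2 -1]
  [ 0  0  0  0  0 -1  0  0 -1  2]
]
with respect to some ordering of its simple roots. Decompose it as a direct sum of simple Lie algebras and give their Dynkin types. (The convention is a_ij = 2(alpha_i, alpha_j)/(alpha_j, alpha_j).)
type A_8 ⊕ type G_2

The diagram associated to this matrix has two connected components: the simple roots {alpha_1, alpha_2, alpha_4, alpha_5, alpha_6, alpha_7, alpha_9, alpha_10} form a chain of 8 nodes with single edges (A_8), and {alpha_3, alpha_8} form two nodes joined by a triple edge (G_2). A semisimple Lie algebra decomposes uniquely as the direct sum of simple ideals, one per connected component of its Dynkin diagram, so g ≅ A_8 ⊕ G_2 (dimension 80 + 14 = 94).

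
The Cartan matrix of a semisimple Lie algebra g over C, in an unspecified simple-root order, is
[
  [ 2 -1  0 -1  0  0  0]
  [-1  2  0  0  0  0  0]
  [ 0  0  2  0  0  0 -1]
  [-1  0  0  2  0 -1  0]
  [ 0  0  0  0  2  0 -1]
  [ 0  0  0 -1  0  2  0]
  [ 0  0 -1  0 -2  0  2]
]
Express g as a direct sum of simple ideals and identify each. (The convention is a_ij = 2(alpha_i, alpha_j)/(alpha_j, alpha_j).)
A_4 ⊕ B_3

The diagram associated to this matrix has two connected components: the simple roots {alpha_1, alpha_2, alpha_4, alpha_6} form a chain of 4 nodes with single edges (A_4), and {alpha_3, alpha_5, alpha_7} form a chain of 3 nodes with a double edge at one end; the terminal node there is the unique short simple root (B_3). A semisimple Lie algebra decomposes uniquely as the direct sum of simple ideals, one per connected component of its Dynkin diagram, so g ≅ A_4 ⊕ B_3 (dimension 24 + 21 = 45).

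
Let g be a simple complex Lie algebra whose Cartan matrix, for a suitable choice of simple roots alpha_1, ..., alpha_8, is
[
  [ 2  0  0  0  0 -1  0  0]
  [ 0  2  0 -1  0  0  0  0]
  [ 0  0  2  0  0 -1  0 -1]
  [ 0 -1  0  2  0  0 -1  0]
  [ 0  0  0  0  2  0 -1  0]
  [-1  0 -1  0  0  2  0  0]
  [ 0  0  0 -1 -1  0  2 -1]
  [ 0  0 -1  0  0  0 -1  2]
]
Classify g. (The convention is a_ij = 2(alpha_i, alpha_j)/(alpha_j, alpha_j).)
E8

The matrix has rank 8 with 2's on the diagonal. Reading the off-diagonal entries as Dynkin edges (a single edge where a_ij = a_ji = -1; a double or triple edge where a_ij * a_ji = 2 or 3), the diagram is a chain of 7 nodes with one extra node attached to the third node from one end (E_8). One simple-root ordering that puts it in standard form is (alpha_2, alpha_5, alpha_4, alpha_7, alpha_8, alpha_3, alpha_6, alpha_1). So the algebra is type E_8.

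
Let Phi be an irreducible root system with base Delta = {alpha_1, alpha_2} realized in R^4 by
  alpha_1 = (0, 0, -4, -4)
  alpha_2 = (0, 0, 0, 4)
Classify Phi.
type B_2

Compute the Cartan integers a_ij = 2(alpha_i, alpha_j)/(alpha_j, alpha_j); the resulting 2x2 Cartan matrix is
[[2, -2], [-1, 2]].
The roots have two lengths (squared-length ratio 2:1); the short ones are alpha_{2}. The associated Dynkin diagram is a chain of 2 nodes with a double edge at one end; the terminal node there is the unique short simple root (B_2), so the type is B_2 (the algebra so(5)).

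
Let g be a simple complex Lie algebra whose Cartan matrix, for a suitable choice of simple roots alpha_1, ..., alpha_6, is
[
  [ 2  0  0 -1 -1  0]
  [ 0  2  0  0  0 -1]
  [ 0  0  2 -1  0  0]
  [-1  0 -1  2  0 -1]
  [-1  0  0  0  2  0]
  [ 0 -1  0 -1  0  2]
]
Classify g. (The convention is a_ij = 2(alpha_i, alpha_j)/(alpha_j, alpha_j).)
The matrix has rank 6 with 2's on the diagonal. Reading the off-diagonal entries as Dynkin edges (a single edge where a_ij = a_ji = -1; a double or triple edge where a_ij * a_ji = 2 or 3), the diagram is a chain of 5 nodes with one extra node attached to the third node from one end (E_6). One simple-root ordering that puts it in standard form is (alpha_2, alpha_3, alpha_6, alpha_4, alpha_1, alpha_5). So the algebra is type E_6.

E_6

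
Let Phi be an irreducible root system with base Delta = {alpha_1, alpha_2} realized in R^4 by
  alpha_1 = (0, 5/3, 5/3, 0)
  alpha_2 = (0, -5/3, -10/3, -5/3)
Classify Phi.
Compute the Cartan integers a_ij = 2(alpha_i, alpha_j)/(alpha_j, alpha_j); the resulting 2x2 Cartan matrix is
[[2, -1], [-3, 2]].
The roots have two lengths (squared-length ratio 3:1); the short ones are alpha_{1}. The associated Dynkin diagram is two nodes joined by a triple edge (G_2), so the type is G_2.

G2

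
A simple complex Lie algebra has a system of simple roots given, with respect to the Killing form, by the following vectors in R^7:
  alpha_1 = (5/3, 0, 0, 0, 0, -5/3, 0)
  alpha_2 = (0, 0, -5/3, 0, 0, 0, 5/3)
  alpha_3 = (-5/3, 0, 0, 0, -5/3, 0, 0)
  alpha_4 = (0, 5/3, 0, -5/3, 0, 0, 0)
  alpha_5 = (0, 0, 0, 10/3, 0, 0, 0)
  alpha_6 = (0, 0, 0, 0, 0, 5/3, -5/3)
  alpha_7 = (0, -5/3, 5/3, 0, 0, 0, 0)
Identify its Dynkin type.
C_7 (sp(14))

Compute the Cartan integers a_ij = 2(alpha_i, alpha_j)/(alpha_j, alpha_j); the resulting 7x7 Cartan matrix is
[[2, 0, -1, 0, 0, -1, 0], [0, 2, 0, 0, 0, -1, -1], [-1, 0, 2, 0, 0, 0, 0], [0, 0, 0, 2, -1, 0, -1], [0, 0, 0, -2, 2, 0, 0], [-1, -1, 0, 0, 0, 2, 0], [0, -1, 0, -1, 0, 0, 2]].
The roots have two lengths (squared-length ratio 2:1); the short ones are alpha_{1,2,3,4,6,7}. The associated Dynkin diagram is a chain of 7 nodes with a double edge at one end; the terminal node there is the unique long simple root (C_7), so the type is C_7 (the algebra sp(14)).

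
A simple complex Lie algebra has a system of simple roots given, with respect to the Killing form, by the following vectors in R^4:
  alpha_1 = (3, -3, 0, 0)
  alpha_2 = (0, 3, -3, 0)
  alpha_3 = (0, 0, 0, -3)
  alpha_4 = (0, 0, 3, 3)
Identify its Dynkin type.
Compute the Cartan integers a_ij = 2(alpha_i, alpha_j)/(alpha_j, alpha_j); the resulting 4x4 Cartan matrix is
[[2, -1, 0, 0], [-1, 2, 0, -1], [0, 0, 2, -1], [0, -1, -2, 2]].
The roots have two lengths (squared-length ratio 2:1); the short ones are alpha_{3}. The associated Dynkin diagram is a chain of 4 nodes with a double edge at one end; the terminal node there is the unique short simple root (B_4), so the type is B_4 (the algebra so(9)).

B4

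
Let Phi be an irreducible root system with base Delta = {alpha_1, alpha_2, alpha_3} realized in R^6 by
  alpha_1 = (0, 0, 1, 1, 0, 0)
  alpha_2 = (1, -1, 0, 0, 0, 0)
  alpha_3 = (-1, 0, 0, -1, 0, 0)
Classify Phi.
A_3

Compute the Cartan integers a_ij = 2(alpha_i, alpha_j)/(alpha_j, alpha_j); the resulting 3x3 Cartan matrix is
[[2, 0, -1], [0, 2, -1], [-1, -1, 2]].
All simple roots have the same length, so the diagram is simply laced. The associated Dynkin diagram is a chain of 3 nodes with single edges (A_3), so the type is A_3 (the algebra sl(4)).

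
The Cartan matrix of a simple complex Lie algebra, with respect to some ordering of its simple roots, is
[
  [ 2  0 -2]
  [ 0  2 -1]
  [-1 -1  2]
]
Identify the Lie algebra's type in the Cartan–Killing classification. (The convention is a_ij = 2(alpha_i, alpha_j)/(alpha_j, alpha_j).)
C_3

The matrix has rank 3 with 2's on the diagonal. Reading the off-diagonal entries as Dynkin edges (a single edge where a_ij = a_ji = -1; a double or triple edge where a_ij * a_ji = 2 or 3), the diagram is a chain of 3 nodes with a double edge at one end; the terminal node there is the unique long simple root (C_3). One simple-root ordering that puts it in standard form is (alpha_2, alpha_3, alpha_1). So the algebra is type C_3, i.e. sp(6).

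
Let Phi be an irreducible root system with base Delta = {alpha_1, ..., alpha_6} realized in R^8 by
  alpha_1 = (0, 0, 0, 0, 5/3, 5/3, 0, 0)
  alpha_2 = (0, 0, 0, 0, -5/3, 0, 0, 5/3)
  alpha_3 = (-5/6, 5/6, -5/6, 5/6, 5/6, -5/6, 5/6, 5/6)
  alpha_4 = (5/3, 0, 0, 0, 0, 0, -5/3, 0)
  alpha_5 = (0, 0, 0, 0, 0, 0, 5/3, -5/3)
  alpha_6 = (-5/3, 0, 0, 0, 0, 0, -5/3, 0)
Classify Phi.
type E_6

Compute the Cartan integers a_ij = 2(alpha_i, alpha_j)/(alpha_j, alpha_j); the resulting 6x6 Cartan matrix is
[[2, -1, 0, 0, 0, 0], [-1, 2, 0, 0, -1, 0], [0, 0, 2, -1, 0, 0], [0, 0, -1, 2, -1, 0], [0, -1, 0, -1, 2, -1], [0, 0, 0, 0, -1, 2]].
All simple roots have the same length, so the diagram is simply laced. The associated Dynkin diagram is a chain of 5 nodes with one extra node attached to the third node from one end (E_6), so the type is E_6.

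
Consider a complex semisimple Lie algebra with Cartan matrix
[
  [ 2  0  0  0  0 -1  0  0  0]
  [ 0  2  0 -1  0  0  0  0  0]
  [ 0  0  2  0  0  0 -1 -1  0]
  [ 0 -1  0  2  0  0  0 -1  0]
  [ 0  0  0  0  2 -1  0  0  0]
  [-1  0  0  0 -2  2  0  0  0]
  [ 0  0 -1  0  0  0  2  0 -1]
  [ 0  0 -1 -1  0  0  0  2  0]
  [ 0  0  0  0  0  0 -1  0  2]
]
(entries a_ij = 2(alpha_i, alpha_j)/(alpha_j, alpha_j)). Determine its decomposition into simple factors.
A6 + B3

The diagram associated to this matrix has two connected components: the simple roots {alpha_2, alpha_3, alpha_4, alpha_7, alpha_8, alpha_9} form a chain of 6 nodes with single edges (A_6), and {alpha_1, alpha_5, alpha_6} form a chain of 3 nodes with a double edge at one end; the terminal node there is the unique short simple root (B_3). A semisimple Lie algebra decomposes uniquely as the direct sum of simple ideals, one per connected component of its Dynkin diagram, so g ≅ A_6 ⊕ B_3 (dimension 48 + 21 = 69).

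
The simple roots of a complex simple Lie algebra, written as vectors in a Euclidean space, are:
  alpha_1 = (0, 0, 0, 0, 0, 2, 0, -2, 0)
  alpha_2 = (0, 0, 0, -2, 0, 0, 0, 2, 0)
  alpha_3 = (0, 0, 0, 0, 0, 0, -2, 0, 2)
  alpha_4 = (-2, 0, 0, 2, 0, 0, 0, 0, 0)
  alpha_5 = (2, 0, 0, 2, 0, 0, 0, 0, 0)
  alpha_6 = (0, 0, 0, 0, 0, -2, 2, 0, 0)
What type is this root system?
D6

Compute the Cartan integers a_ij = 2(alpha_i, alpha_j)/(alpha_j, alpha_j); the resulting 6x6 Cartan matrix is
[[2, -1, 0, 0, 0, -1], [-1, 2, 0, -1, -1, 0], [0, 0, 2, 0, 0, -1], [0, -1, 0, 2, 0, 0], [0, -1, 0, 0, 2, 0], [-1, 0, -1, 0, 0, 2]].
All simple roots have the same length, so the diagram is simply laced. The associated Dynkin diagram is a chain of 4 nodes with a fork of two nodes at one end (D_6), so the type is D_6 (the algebra so(12)).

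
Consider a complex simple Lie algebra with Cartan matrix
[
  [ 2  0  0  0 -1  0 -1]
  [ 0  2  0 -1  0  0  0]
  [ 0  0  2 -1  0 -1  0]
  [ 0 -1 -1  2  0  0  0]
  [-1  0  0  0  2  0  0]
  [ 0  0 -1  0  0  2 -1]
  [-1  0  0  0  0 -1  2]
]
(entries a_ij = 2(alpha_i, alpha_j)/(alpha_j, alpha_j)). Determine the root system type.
A_7

The matrix has rank 7 with 2's on the diagonal. Reading the off-diagonal entries as Dynkin edges (a single edge where a_ij = a_ji = -1; a double or triple edge where a_ij * a_ji = 2 or 3), the diagram is a chain of 7 nodes with single edges (A_7). One simple-root ordering that puts it in standard form is (alpha_2, alpha_4, alpha_3, alpha_6, alpha_7, alpha_1, alpha_5). So the algebra is type A_7, i.e. sl(8).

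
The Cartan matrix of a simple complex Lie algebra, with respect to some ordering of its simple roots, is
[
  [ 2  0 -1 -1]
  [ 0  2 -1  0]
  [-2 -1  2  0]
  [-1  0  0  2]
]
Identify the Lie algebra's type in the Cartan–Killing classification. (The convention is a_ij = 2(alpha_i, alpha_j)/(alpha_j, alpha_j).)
The matrix has rank 4 with 2's on the diagonal. Reading the off-diagonal entries as Dynkin edges (a single edge where a_ij = a_ji = -1; a double or triple edge where a_ij * a_ji = 2 or 3), the diagram is a chain of 4 nodes with a double edge between the middle two (F_4). One simple-root ordering that puts it in standard form is (alpha_2, alpha_3, alpha_1, alpha_4). So the algebra is type F_4.

F_4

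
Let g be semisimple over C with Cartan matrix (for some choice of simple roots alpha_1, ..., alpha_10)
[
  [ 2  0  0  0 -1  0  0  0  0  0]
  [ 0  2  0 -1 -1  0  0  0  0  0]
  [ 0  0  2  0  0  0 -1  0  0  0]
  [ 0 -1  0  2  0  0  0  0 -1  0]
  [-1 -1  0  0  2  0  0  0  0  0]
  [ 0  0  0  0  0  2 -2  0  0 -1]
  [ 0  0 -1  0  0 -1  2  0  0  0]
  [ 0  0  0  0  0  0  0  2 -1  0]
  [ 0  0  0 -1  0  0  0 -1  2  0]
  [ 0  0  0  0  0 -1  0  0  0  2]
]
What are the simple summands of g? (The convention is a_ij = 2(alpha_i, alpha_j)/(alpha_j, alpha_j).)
The diagram associated to this matrix has two connected components: the simple roots {alpha_1, alpha_2, alpha_4, alpha_5, alpha_8, alpha_9} form a chain of 6 nodes with single edges (A_6), and {alpha_3, alpha_6, alpha_7, alpha_10} form a chain of 4 nodes with a double edge between the middle two (F_4). A semisimple Lie algebra decomposes uniquely as the direct sum of simple ideals, one per connected component of its Dynkin diagram, so g ≅ A_6 ⊕ F_4 (dimension 48 + 52 = 100).

A6 ⊕ F4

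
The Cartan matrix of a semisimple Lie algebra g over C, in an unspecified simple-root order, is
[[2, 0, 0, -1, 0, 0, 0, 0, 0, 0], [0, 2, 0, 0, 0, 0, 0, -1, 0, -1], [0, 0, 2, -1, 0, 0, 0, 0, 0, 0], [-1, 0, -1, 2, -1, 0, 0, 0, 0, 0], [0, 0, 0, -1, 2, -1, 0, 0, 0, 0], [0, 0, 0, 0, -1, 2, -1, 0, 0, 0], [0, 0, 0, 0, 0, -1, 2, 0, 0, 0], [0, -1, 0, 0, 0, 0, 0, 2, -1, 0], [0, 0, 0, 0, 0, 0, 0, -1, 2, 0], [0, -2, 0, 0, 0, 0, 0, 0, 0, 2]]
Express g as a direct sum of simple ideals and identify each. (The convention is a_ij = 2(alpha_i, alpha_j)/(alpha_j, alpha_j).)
The diagram associated to this matrix has two connected components: the simple roots {alpha_2, alpha_8, alpha_9, alpha_10} form a chain of 4 nodes with a double edge at one end; the terminal node there is the unique long simple root (C_4), and {alpha_1, alpha_3, alpha_4, alpha_5, alpha_6, alpha_7} form a chain of 4 nodes with a fork of two nodes at one end (D_6). A semisimple Lie algebra decomposes uniquely as the direct sum of simple ideals, one per connected component of its Dynkin diagram, so g ≅ C_4 ⊕ D_6 (dimension 36 + 66 = 102).

C_4 (sp(8)) ⊕ D_6 (so(12))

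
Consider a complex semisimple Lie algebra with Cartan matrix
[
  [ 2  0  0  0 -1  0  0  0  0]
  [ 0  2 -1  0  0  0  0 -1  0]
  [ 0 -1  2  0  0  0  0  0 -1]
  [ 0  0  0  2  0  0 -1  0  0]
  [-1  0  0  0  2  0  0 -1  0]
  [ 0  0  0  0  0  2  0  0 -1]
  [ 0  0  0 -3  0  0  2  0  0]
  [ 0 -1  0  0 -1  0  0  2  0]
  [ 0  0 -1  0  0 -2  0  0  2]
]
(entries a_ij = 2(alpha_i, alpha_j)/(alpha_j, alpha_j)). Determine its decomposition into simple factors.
The diagram associated to this matrix has two connected components: the simple roots {alpha_1, alpha_2, alpha_3, alpha_5, alpha_6, alpha_8, alpha_9} form a chain of 7 nodes with a double edge at one end; the terminal node there is the unique short simple root (B_7), and {alpha_4, alpha_7} form two nodes joined by a triple edge (G_2). A semisimple Lie algebra decomposes uniquely as the direct sum of simple ideals, one per connected component of its Dynkin diagram, so g ≅ B_7 ⊕ G_2 (dimension 105 + 14 = 119).

B_7 (so(15)) ⊕ G_2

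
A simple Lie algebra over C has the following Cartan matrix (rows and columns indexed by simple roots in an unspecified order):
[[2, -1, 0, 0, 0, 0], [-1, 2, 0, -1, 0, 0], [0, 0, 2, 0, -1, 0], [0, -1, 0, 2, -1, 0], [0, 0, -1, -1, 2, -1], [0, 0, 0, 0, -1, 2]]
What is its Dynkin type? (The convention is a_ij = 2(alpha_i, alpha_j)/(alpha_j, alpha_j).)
D_6 (so(12))

The matrix has rank 6 with 2's on the diagonal. Reading the off-diagonal entries as Dynkin edges (a single edge where a_ij = a_ji = -1; a double or triple edge where a_ij * a_ji = 2 or 3), the diagram is a chain of 4 nodes with a fork of two nodes at one end (D_6). One simple-root ordering that puts it in standard form is (alpha_1, alpha_2, alpha_4, alpha_5, alpha_6, alpha_3). So the algebra is type D_6, i.e. so(12).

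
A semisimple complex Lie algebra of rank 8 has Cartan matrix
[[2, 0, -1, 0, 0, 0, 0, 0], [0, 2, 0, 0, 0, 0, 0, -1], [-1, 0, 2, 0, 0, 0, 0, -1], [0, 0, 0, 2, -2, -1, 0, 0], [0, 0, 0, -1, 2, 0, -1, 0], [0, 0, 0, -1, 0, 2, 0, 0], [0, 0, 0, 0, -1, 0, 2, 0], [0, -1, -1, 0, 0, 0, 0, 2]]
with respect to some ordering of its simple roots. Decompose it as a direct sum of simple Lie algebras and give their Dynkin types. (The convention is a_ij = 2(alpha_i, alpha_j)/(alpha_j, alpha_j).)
A_4 (sl(5)) + F_4

The diagram associated to this matrix has two connected components: the simple roots {alpha_1, alpha_2, alpha_3, alpha_8} form a chain of 4 nodes with single edges (A_4), and {alpha_4, alpha_5, alpha_6, alpha_7} form a chain of 4 nodes with a double edge between the middle two (F_4). A semisimple Lie algebra decomposes uniquely as the direct sum of simple ideals, one per connected component of its Dynkin diagram, so g ≅ A_4 ⊕ F_4 (dimension 24 + 52 = 76).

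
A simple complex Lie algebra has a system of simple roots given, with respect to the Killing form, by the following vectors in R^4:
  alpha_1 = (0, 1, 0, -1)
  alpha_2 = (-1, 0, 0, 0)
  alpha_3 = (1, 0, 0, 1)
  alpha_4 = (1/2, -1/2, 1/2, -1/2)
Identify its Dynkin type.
F4

Compute the Cartan integers a_ij = 2(alpha_i, alpha_j)/(alpha_j, alpha_j); the resulting 4x4 Cartan matrix is
[[2, 0, -1, 0], [0, 2, -1, -1], [-1, -2, 2, 0], [0, -1, 0, 2]].
The roots have two lengths (squared-length ratio 2:1); the short ones are alpha_{2,4}. The associated Dynkin diagram is a chain of 4 nodes with a double edge between the middle two (F_4), so the type is F_4.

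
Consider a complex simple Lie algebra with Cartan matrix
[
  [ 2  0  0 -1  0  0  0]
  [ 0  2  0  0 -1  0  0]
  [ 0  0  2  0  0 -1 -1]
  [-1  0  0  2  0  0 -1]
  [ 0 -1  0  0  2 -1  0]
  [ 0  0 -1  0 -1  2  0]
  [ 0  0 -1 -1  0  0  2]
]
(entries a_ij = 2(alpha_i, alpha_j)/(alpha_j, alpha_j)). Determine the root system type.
A_7

The matrix has rank 7 with 2's on the diagonal. Reading the off-diagonal entries as Dynkin edges (a single edge where a_ij = a_ji = -1; a double or triple edge where a_ij * a_ji = 2 or 3), the diagram is a chain of 7 nodes with single edges (A_7). One simple-root ordering that puts it in standard form is (alpha_1, alpha_4, alpha_7, alpha_3, alpha_6, alpha_5, alpha_2). So the algebra is type A_7, i.e. sl(8).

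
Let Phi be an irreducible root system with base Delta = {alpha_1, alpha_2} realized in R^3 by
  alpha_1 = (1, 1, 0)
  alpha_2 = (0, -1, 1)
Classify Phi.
Compute the Cartan integers a_ij = 2(alpha_i, alpha_j)/(alpha_j, alpha_j); the resulting 2x2 Cartan matrix is
[[2, -1], [-1, 2]].
All simple roots have the same length, so the diagram is simply laced. The associated Dynkin diagram is a chain of 2 nodes with single edges (A_2), so the type is A_2 (the algebra sl(3)).

A_2 (sl(3))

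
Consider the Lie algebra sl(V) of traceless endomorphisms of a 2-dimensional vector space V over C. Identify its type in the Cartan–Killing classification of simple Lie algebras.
A_1 (sl(2))

This is sl(2), which has dimension 2^2 - 1 = 3 and rank 2 - 1 = 1 (a Cartan subalgebra is the diagonal traceless matrices). In the classification of classical Lie algebras, the special linear algebra sl(n+1) has type A_n; here n = 1, so the Dynkin diagram is a chain of 1 nodes with single edges (A_1). Hence the type is A_1.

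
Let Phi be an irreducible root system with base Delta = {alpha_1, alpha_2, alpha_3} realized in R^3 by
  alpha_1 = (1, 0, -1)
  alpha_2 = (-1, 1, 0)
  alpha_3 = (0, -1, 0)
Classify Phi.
B3

Compute the Cartan integers a_ij = 2(alpha_i, alpha_j)/(alpha_j, alpha_j); the resulting 3x3 Cartan matrix is
[[2, -1, 0], [-1, 2, -2], [0, -1, 2]].
The roots have two lengths (squared-length ratio 2:1); the short ones are alpha_{3}. The associated Dynkin diagram is a chain of 3 nodes with a double edge at one end; the terminal node there is the unique short simple root (B_3), so the type is B_3 (the algebra so(7)).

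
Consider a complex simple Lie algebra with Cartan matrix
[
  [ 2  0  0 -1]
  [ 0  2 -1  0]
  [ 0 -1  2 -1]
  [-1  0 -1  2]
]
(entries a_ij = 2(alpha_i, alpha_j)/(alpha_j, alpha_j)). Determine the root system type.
The matrix has rank 4 with 2's on the diagonal. Reading the off-diagonal entries as Dynkin edges (a single edge where a_ij = a_ji = -1; a double or triple edge where a_ij * a_ji = 2 or 3), the diagram is a chain of 4 nodes with single edges (A_4). One simple-root ordering that puts it in standard form is (alpha_1, alpha_4, alpha_3, alpha_2). So the algebra is type A_4, i.e. sl(5).

A4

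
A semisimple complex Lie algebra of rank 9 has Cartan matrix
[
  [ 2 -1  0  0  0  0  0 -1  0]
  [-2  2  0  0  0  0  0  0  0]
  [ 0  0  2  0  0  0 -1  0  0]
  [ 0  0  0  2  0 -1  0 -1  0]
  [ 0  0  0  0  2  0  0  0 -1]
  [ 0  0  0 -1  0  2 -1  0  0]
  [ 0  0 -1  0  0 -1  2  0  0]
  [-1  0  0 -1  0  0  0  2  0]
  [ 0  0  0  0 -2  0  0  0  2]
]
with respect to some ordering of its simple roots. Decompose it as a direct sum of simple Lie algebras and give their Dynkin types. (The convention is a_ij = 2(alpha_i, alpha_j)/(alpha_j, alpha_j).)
B_2 + C_7

The diagram associated to this matrix has two connected components: the simple roots {alpha_5, alpha_9} form a chain of 2 nodes with a double edge at one end; the terminal node there is the unique short simple root (B_2), and {alpha_1, alpha_2, alpha_3, alpha_4, alpha_6, alpha_7, alpha_8} form a chain of 7 nodes with a double edge at one end; the terminal node there is the unique long simple root (C_7). A semisimple Lie algebra decomposes uniquely as the direct sum of simple ideals, one per connected component of its Dynkin diagram, so g ≅ B_2 ⊕ C_7 (dimension 10 + 105 = 115).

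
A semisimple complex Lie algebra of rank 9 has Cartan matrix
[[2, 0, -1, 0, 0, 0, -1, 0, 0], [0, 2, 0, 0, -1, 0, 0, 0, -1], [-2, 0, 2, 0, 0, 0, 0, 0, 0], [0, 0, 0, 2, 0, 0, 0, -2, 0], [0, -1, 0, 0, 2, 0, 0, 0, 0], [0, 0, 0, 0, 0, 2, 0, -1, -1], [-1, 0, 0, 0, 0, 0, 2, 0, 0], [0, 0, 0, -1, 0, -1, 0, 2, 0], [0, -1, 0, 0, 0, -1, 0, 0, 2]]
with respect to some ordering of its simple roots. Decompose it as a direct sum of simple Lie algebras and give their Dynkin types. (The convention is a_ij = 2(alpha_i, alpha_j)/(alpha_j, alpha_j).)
The diagram associated to this matrix has two connected components: the simple roots {alpha_1, alpha_3, alpha_7} form a chain of 3 nodes with a double edge at one end; the terminal node there is the unique long simple root (C_3), and {alpha_2, alpha_4, alpha_5, alpha_6, alpha_8, alpha_9} form a chain of 6 nodes with a double edge at one end; the terminal node there is the unique long simple root (C_6). A semisimple Lie algebra decomposes uniquely as the direct sum of simple ideals, one per connected component of its Dynkin diagram, so g ≅ C_3 ⊕ C_6 (dimension 21 + 78 = 99).

C_3 (sp(6)) + C_6 (sp(12))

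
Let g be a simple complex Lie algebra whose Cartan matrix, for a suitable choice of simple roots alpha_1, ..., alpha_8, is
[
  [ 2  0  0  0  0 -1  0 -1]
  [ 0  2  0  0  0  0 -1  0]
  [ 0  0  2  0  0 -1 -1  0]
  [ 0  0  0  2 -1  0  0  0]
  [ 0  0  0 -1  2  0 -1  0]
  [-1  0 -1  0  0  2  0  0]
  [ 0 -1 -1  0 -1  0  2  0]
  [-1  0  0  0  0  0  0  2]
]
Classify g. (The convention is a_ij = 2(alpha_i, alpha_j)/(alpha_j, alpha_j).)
E_8

The matrix has rank 8 with 2's on the diagonal. Reading the off-diagonal entries as Dynkin edges (a single edge where a_ij = a_ji = -1; a double or triple edge where a_ij * a_ji = 2 or 3), the diagram is a chain of 7 nodes with one extra node attached to the third node from one end (E_8). One simple-root ordering that puts it in standard form is (alpha_4, alpha_2, alpha_5, alpha_7, alpha_3, alpha_6, alpha_1, alpha_8). So the algebra is type E_8.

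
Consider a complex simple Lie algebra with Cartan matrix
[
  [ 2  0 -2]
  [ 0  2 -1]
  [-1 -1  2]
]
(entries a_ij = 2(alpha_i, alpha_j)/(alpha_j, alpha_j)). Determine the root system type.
C_3 (sp(6))

The matrix has rank 3 with 2's on the diagonal. Reading the off-diagonal entries as Dynkin edges (a single edge where a_ij = a_ji = -1; a double or triple edge where a_ij * a_ji = 2 or 3), the diagram is a chain of 3 nodes with a double edge at one end; the terminal node there is the unique long simple root (C_3). One simple-root ordering that puts it in standard form is (alpha_2, alpha_3, alpha_1). So the algebra is type C_3, i.e. sp(6).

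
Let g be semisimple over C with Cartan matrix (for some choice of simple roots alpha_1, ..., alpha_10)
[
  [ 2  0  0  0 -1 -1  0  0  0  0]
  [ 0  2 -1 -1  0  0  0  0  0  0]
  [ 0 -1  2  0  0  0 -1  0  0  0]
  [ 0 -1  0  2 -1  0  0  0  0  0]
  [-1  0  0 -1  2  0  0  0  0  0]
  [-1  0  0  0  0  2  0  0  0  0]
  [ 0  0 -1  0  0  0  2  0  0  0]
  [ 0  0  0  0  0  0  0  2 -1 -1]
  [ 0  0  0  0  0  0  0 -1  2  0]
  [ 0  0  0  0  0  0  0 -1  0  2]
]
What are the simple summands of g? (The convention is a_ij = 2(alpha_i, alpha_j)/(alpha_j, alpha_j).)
type A_3 + type A_7

The diagram associated to this matrix has two connected components: the simple roots {alpha_8, alpha_9, alpha_10} form a chain of 3 nodes with single edges (A_3), and {alpha_1, alpha_2, alpha_3, alpha_4, alpha_5, alpha_6, alpha_7} form a chain of 7 nodes with single edges (A_7). A semisimple Lie algebra decomposes uniquely as the direct sum of simple ideals, one per connected component of its Dynkin diagram, so g ≅ A_3 ⊕ A_7 (dimension 15 + 63 = 78).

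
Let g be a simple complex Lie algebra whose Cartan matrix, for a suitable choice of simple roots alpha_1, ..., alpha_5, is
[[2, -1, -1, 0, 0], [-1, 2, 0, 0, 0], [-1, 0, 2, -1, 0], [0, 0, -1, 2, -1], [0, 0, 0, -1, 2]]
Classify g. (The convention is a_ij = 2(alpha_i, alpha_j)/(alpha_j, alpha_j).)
The matrix has rank 5 with 2's on the diagonal. Reading the off-diagonal entries as Dynkin edges (a single edge where a_ij = a_ji = -1; a double or triple edge where a_ij * a_ji = 2 or 3), the diagram is a chain of 5 nodes with single edges (A_5). One simple-root ordering that puts it in standard form is (alpha_5, alpha_4, alpha_3, alpha_1, alpha_2). So the algebra is type A_5, i.e. sl(6).

type A_5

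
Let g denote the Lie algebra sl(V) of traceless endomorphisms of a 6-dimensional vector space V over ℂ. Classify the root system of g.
A5

This is sl(6), which has dimension 6^2 - 1 = 35 and rank 6 - 1 = 5 (a Cartan subalgebra is the diagonal traceless matrices). In the classification of classical Lie algebras, the special linear algebra sl(n+1) has type A_n; here n = 5, so the Dynkin diagram is a chain of 5 nodes with single edges (A_5). Hence the type is A_5.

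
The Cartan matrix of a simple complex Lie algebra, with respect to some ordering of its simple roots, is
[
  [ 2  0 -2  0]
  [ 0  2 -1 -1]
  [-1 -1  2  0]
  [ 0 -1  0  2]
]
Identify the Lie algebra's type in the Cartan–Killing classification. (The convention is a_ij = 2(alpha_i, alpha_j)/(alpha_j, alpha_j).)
The matrix has rank 4 with 2's on the diagonal. Reading the off-diagonal entries as Dynkin edges (a single edge where a_ij = a_ji = -1; a double or triple edge where a_ij * a_ji = 2 or 3), the diagram is a chain of 4 nodes with a double edge at one end; the terminal node there is the unique long simple root (C_4). One simple-root ordering that puts it in standard form is (alpha_4, alpha_2, alpha_3, alpha_1). So the algebra is type C_4, i.e. sp(8).

C_4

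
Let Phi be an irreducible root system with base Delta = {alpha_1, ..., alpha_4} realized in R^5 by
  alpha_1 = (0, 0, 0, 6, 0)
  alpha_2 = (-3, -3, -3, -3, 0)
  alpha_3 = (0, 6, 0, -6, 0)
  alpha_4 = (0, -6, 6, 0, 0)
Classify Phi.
type F_4

Compute the Cartan integers a_ij = 2(alpha_i, alpha_j)/(alpha_j, alpha_j); the resulting 4x4 Cartan matrix is
[[2, -1, -1, 0], [-1, 2, 0, 0], [-2, 0, 2, -1], [0, 0, -1, 2]].
The roots have two lengths (squared-length ratio 2:1); the short ones are alpha_{1,2}. The associated Dynkin diagram is a chain of 4 nodes with a double edge between the middle two (F_4), so the type is F_4.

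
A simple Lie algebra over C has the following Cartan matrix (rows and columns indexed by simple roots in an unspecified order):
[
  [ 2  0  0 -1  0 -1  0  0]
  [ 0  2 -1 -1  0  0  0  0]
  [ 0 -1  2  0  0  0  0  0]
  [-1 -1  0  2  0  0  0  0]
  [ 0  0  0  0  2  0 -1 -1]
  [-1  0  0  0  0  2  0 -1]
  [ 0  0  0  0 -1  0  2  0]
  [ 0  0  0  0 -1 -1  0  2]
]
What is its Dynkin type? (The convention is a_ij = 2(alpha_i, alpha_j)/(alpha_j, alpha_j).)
type A_8

The matrix has rank 8 with 2's on the diagonal. Reading the off-diagonal entries as Dynkin edges (a single edge where a_ij = a_ji = -1; a double or triple edge where a_ij * a_ji = 2 or 3), the diagram is a chain of 8 nodes with single edges (A_8). One simple-root ordering that puts it in standard form is (alpha_3, alpha_2, alpha_4, alpha_1, alpha_6, alpha_8, alpha_5, alpha_7). So the algebra is type A_8, i.e. sl(9).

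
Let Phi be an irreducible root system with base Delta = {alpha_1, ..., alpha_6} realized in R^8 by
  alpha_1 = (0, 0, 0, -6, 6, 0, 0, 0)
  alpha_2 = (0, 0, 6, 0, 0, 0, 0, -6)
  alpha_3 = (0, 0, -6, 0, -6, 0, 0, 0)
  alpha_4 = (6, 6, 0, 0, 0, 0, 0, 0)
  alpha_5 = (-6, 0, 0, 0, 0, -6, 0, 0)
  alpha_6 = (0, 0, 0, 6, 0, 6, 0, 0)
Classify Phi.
Compute the Cartan integers a_ij = 2(alpha_i, alpha_j)/(alpha_j, alpha_j); the resulting 6x6 Cartan matrix is
[[2, 0, -1, 0, 0, -1], [0, 2, -1, 0, 0, 0], [-1, -1, 2, 0, 0, 0], [0, 0, 0, 2, -1, 0], [0, 0, 0, -1, 2, -1], [-1, 0, 0, 0, -1, 2]].
All simple roots have the same length, so the diagram is simply laced. The associated Dynkin diagram is a chain of 6 nodes with single edges (A_6), so the type is A_6 (the algebra sl(7)).

type A_6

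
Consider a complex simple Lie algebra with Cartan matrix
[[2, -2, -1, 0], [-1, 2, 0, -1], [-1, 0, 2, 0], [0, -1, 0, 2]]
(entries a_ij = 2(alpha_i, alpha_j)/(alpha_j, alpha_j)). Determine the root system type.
F4

The matrix has rank 4 with 2's on the diagonal. Reading the off-diagonal entries as Dynkin edges (a single edge where a_ij = a_ji = -1; a double or triple edge where a_ij * a_ji = 2 or 3), the diagram is a chain of 4 nodes with a double edge between the middle two (F_4). One simple-root ordering that puts it in standard form is (alpha_3, alpha_1, alpha_2, alpha_4). So the algebra is type F_4.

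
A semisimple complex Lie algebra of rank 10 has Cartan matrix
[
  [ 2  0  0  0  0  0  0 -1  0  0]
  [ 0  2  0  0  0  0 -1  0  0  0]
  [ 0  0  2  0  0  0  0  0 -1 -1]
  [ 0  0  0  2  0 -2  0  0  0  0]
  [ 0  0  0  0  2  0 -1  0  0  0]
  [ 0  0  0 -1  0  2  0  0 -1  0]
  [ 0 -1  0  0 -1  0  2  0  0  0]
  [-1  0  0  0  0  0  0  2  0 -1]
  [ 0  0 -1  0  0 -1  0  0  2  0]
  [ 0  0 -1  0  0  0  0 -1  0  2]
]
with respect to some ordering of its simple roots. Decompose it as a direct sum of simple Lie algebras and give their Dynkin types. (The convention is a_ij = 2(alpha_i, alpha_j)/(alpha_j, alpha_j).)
The diagram associated to this matrix has two connected components: the simple roots {alpha_2, alpha_5, alpha_7} form a chain of 3 nodes with single edges (A_3), and {alpha_1, alpha_3, alpha_4, alpha_6, alpha_8, alpha_9, alpha_10} form a chain of 7 nodes with a double edge at one end; the terminal node there is the unique long simple root (C_7). A semisimple Lie algebra decomposes uniquely as the direct sum of simple ideals, one per connected component of its Dynkin diagram, so g ≅ A_3 ⊕ C_7 (dimension 15 + 105 = 120).

A_3 ⊕ C_7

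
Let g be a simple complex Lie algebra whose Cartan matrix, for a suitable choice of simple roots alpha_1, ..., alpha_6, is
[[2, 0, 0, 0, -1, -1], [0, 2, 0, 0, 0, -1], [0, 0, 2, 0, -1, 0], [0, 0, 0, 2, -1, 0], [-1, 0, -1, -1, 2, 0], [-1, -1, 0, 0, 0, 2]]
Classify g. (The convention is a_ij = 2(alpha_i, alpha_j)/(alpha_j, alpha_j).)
D_6 (so(12))

The matrix has rank 6 with 2's on the diagonal. Reading the off-diagonal entries as Dynkin edges (a single edge where a_ij = a_ji = -1; a double or triple edge where a_ij * a_ji = 2 or 3), the diagram is a chain of 4 nodes with a fork of two nodes at one end (D_6). One simple-root ordering that puts it in standard form is (alpha_2, alpha_6, alpha_1, alpha_5, alpha_3, alpha_4). So the algebra is type D_6, i.e. so(12).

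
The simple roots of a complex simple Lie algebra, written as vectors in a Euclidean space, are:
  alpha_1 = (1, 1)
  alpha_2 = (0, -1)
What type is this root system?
B_2

Compute the Cartan integers a_ij = 2(alpha_i, alpha_j)/(alpha_j, alpha_j); the resulting 2x2 Cartan matrix is
[[2, -2], [-1, 2]].
The roots have two lengths (squared-length ratio 2:1); the short ones are alpha_{2}. The associated Dynkin diagram is a chain of 2 nodes with a double edge at one end; the terminal node there is the unique short simple root (B_2), so the type is B_2 (the algebra so(5)).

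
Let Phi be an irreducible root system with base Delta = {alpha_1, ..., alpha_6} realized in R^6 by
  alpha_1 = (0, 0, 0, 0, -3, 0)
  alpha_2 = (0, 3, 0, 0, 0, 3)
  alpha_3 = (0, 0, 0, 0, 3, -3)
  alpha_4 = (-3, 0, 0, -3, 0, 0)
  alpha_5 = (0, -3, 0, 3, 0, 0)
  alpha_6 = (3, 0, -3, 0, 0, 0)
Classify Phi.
type B_6

Compute the Cartan integers a_ij = 2(alpha_i, alpha_j)/(alpha_j, alpha_j); the resulting 6x6 Cartan matrix is
[[2, 0, -1, 0, 0, 0], [0, 2, -1, 0, -1, 0], [-2, -1, 2, 0, 0, 0], [0, 0, 0, 2, -1, -1], [0, -1, 0, -1, 2, 0], [0, 0, 0, -1, 0, 2]].
The roots have two lengths (squared-length ratio 2:1); the short ones are alpha_{1}. The associated Dynkin diagram is a chain of 6 nodes with a double edge at one end; the terminal node there is the unique short simple root (B_6), so the type is B_6 (the algebra so(13)).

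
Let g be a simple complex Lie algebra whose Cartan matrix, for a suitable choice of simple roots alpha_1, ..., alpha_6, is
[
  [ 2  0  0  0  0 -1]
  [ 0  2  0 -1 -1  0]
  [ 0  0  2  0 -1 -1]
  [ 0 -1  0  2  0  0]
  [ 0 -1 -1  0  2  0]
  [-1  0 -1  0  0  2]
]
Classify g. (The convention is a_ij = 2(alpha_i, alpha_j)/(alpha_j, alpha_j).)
A6

The matrix has rank 6 with 2's on the diagonal. Reading the off-diagonal entries as Dynkin edges (a single edge where a_ij = a_ji = -1; a double or triple edge where a_ij * a_ji = 2 or 3), the diagram is a chain of 6 nodes with single edges (A_6). One simple-root ordering that puts it in standard form is (alpha_4, alpha_2, alpha_5, alpha_3, alpha_6, alpha_1). So the algebra is type A_6, i.e. sl(7).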